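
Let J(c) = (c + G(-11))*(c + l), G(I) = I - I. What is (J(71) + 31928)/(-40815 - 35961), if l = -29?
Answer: -17455/38388 ≈ -0.45470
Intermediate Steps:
G(I) = 0
J(c) = c*(-29 + c) (J(c) = (c + 0)*(c - 29) = c*(-29 + c))
(J(71) + 31928)/(-40815 - 35961) = (71*(-29 + 71) + 31928)/(-40815 - 35961) = (71*42 + 31928)/(-76776) = (2982 + 31928)*(-1/76776) = 34910*(-1/76776) = -17455/38388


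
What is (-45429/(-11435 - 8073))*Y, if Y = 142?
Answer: 3225459/9754 ≈ 330.68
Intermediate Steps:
(-45429/(-11435 - 8073))*Y = -45429/(-11435 - 8073)*142 = -45429/(-19508)*142 = -45429*(-1/19508)*142 = (45429/19508)*142 = 3225459/9754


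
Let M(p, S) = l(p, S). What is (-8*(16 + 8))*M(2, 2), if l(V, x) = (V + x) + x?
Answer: -1152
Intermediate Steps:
l(V, x) = V + 2*x
M(p, S) = p + 2*S
(-8*(16 + 8))*M(2, 2) = (-8*(16 + 8))*(2 + 2*2) = (-8*24)*(2 + 4) = -192*6 = -1152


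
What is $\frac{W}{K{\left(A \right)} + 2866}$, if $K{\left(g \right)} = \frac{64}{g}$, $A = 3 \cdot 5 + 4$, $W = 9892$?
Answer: $\frac{93974}{27259} \approx 3.4474$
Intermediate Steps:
$A = 19$ ($A = 15 + 4 = 19$)
$\frac{W}{K{\left(A \right)} + 2866} = \frac{9892}{\frac{64}{19} + 2866} = \frac{9892}{\frac{54518}{19}} = 9892 \cdot \frac{19}{54518} = \frac{93974}{27259}$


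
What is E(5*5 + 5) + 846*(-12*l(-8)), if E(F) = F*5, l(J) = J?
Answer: 81366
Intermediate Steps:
E(F) = 5*F
E(5*5 + 5) + 846*(-12*l(-8)) = 5*(5*5 + 5) + 846*(-12*(-8)) = 5*(25 + 5) + 846*96 = 5*30 + 81216 = 150 + 81216 = 81366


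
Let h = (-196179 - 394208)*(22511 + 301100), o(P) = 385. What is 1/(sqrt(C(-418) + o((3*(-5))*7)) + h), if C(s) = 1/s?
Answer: -79861294077026/15257957635543607820941953 - 3*sqrt(7474258)/15257957635543607820941953 ≈ -5.2341e-12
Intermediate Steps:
h = -191055727457 (h = -590387*323611 = -191055727457)
1/(sqrt(C(-418) + o((3*(-5))*7)) + h) = 1/(sqrt(1/(-418) + 385) - 191055727457) = 1/(sqrt(-1/418 + 385) - 191055727457) = 1/(sqrt(160929/418) - 191055727457) = 1/(3*sqrt(7474258)/418 - 191055727457) = 1/(-191055727457 + 3*sqrt(7474258)/418)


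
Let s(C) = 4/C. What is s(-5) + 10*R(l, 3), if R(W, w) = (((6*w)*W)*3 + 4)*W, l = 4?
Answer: 43996/5 ≈ 8799.2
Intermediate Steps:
R(W, w) = W*(4 + 18*W*w) (R(W, w) = ((6*W*w)*3 + 4)*W = (18*W*w + 4)*W = (4 + 18*W*w)*W = W*(4 + 18*W*w))
s(-5) + 10*R(l, 3) = 4/(-5) + 10*(2*4*(2 + 9*4*3)) = 4*(-⅕) + 10*(2*4*(2 + 108)) = -⅘ + 10*(2*4*110) = -⅘ + 10*880 = -⅘ + 8800 = 43996/5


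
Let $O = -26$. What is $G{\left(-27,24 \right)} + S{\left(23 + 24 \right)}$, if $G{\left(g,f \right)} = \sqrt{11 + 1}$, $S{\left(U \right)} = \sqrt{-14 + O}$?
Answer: $2 \sqrt{3} + 2 i \sqrt{10} \approx 3.4641 + 6.3246 i$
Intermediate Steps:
$S{\left(U \right)} = 2 i \sqrt{10}$ ($S{\left(U \right)} = \sqrt{-14 - 26} = \sqrt{-40} = 2 i \sqrt{10}$)
$G{\left(g,f \right)} = 2 \sqrt{3}$ ($G{\left(g,f \right)} = \sqrt{12} = 2 \sqrt{3}$)
$G{\left(-27,24 \right)} + S{\left(23 + 24 \right)} = 2 \sqrt{3} + 2 i \sqrt{10}$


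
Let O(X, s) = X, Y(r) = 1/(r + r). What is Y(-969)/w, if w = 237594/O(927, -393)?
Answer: -103/51161908 ≈ -2.0132e-6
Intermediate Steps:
Y(r) = 1/(2*r)
w = 79198/309 (w = 237594/927 = 237594*(1/927) = 79198/309 ≈ 256.30)
Y(-969)/w = ((½)/(-969))/(79198/309) = ((½)*(-1/969))*(309/79198) = -1/1938*309/79198 = -103/51161908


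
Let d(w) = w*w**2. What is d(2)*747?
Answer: 5976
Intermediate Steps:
d(w) = w**3
d(2)*747 = 2**3*747 = 8*747 = 5976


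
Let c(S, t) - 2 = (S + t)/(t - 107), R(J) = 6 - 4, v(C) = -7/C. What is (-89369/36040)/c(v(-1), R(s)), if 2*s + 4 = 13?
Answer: -36799/28408 ≈ -1.2954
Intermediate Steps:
s = 9/2 (s = -2 + (½)*13 = -2 + 13/2 = 9/2 ≈ 4.5000)
R(J) = 2
c(S, t) = 2 + (S + t)/(-107 + t) (c(S, t) = 2 + (S + t)/(t - 107) = 2 + (S + t)/(-107 + t))
(-89369/36040)/c(v(-1), R(s)) = (-89369/36040)/(((-214 - 7/(-1) + 3*2)/(-107 + 2))) = (-89369*1/36040)/(((-214 - 7*(-1) + 6)/(-105))) = -5257*(-105/(-214 + 7 + 6))/2120 = -5257/(2120*((-1/105*(-201)))) = -5257/(2120*67/35) = -5257/2120*35/67 = -36799/28408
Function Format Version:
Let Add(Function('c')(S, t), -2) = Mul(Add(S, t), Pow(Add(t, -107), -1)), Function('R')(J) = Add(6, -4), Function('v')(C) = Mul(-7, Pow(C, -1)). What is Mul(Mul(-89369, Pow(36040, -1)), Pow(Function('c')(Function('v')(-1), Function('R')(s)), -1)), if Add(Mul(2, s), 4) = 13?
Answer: Rational(-36799, 28408) ≈ -1.2954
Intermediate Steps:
s = Rational(9, 2) (s = Add(-2, Mul(Rational(1, 2), 13)) = Add(-2, Rational(13, 2)) = Rational(9, 2) ≈ 4.5000)
Function('R')(J) = 2
Function('c')(S, t) = Add(2, Mul(Pow(Add(-107, t), -1), Add(S, t))) (Function('c')(S, t) = Add(2, Mul(Add(S, t), Pow(Add(t, -107), -1))) = Add(2, Mul(Add(S, t), Pow(Add(-107, t), -1))) = Add(2, Mul(Pow(Add(-107, t), -1), Add(S, t))))
Mul(Mul(-89369, Pow(36040, -1)), Pow(Function('c')(Function('v')(-1), Function('R')(s)), -1)) = Mul(Mul(-89369, Pow(36040, -1)), Pow(Mul(Pow(Add(-107, 2), -1), Add(-214, Mul(-7, Pow(-1, -1)), Mul(3, 2))), -1)) = Mul(Mul(-89369, Rational(1, 36040)), Pow(Mul(Pow(-105, -1), Add(-214, Mul(-7, -1), 6)), -1)) = Mul(Rational(-5257, 2120), Pow(Mul(Rational(-1, 105), Add(-214, 7, 6)), -1)) = Mul(Rational(-5257, 2120), Pow(Mul(Rational(-1, 105), -201), -1)) = Mul(Rational(-5257, 2120), Pow(Rational(67, 35), -1)) = Mul(Rational(-5257, 2120), Rational(35, 67)) = Rational(-36799, 28408)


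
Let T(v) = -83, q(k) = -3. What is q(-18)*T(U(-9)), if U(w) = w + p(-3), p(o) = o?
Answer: 249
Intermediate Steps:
U(w) = -3 + w (U(w) = w - 3 = -3 + w)
q(-18)*T(U(-9)) = -3*(-83) = 249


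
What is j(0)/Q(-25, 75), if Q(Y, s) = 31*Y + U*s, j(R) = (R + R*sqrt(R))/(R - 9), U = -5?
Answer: 0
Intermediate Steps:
j(R) = (R + R**(3/2))/(-9 + R)
Q(Y, s) = -5*s + 31*Y (Q(Y, s) = 31*Y - 5*s = -5*s + 31*Y)
j(0)/Q(-25, 75) = ((0 + 0**(3/2))/(-9 + 0))/(-5*75 + 31*(-25)) = ((0 + 0)/(-9))/(-375 - 775) = -1/9*0/(-1150) = 0*(-1/1150) = 0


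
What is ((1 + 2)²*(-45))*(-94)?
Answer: 38070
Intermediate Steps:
((1 + 2)²*(-45))*(-94) = (3²*(-45))*(-94) = (9*(-45))*(-94) = -405*(-94) = 38070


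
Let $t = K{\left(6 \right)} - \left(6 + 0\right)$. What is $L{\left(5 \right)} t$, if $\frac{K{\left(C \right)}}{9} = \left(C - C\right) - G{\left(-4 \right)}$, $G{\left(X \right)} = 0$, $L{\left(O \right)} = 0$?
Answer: $0$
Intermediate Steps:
$K{\left(C \right)} = 0$ ($K{\left(C \right)} = 9 \left(\left(C - C\right) - 0\right) = 9 \left(0 + 0\right) = 9 \cdot 0 = 0$)
$t = -6$ ($t = 0 - \left(6 + 0\right) = 0 - 6 = -6$)
$L{\left(5 \right)} t = 0 \left(-6\right) = 0$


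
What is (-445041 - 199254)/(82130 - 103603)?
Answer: 644295/21473 ≈ 30.005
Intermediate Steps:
(-445041 - 199254)/(82130 - 103603) = -644295/(-21473) = -644295*(-1/21473) = 644295/21473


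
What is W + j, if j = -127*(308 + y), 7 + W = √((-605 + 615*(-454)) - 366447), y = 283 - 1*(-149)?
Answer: -93987 + I*√646262 ≈ -93987.0 + 803.9*I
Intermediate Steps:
y = 432 (y = 283 + 149 = 432)
W = -7 + I*√646262 (W = -7 + √((-605 + 615*(-454)) - 366447) = -7 + √((-605 - 279210) - 366447) = -7 + √(-279815 - 366447) = -7 + √(-646262) = -7 + I*√646262 ≈ -7.0 + 803.9*I)
j = -93980 (j = -127*(308 + 432) = -127*740 = -93980)
W + j = (-7 + I*√646262) - 93980 = -93987 + I*√646262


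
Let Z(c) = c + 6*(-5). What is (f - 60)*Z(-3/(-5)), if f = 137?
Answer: -11319/5 ≈ -2263.8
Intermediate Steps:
Z(c) = -30 + c (Z(c) = c - 30 = -30 + c)
(f - 60)*Z(-3/(-5)) = (137 - 60)*(-30 - 3/(-5)) = 77*(-30 - 3*(-⅕)) = 77*(-30 + ⅗) = 77*(-147/5) = -11319/5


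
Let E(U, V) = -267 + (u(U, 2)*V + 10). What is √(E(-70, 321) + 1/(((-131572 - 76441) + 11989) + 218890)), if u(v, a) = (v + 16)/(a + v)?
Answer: I*√78883938543/194361 ≈ 1.4451*I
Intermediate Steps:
u(v, a) = (16 + v)/(a + v)
E(U, V) = -257 + V*(16 + U)/(2 + U) (E(U, V) = -267 + (((16 + U)/(2 + U))*V + 10) = -267 + (V*(16 + U)/(2 + U) + 10) = -267 + (10 + V*(16 + U)/(2 + U)) = -257 + V*(16 + U)/(2 + U))
√(E(-70, 321) + 1/(((-131572 - 76441) + 11989) + 218890)) = √((-514 - 257*(-70) + 321*(16 - 70))/(2 - 70) + 1/(((-131572 - 76441) + 11989) + 218890)) = √((-514 + 17990 + 321*(-54))/(-68) + 1/((-208013 + 11989) + 218890)) = √(-(-514 + 17990 - 17334)/68 + 1/(-196024 + 218890)) = √(-1/68*142 + 1/22866) = √(-71/34 + 1/22866) = √(-405863/194361) = I*√78883938543/194361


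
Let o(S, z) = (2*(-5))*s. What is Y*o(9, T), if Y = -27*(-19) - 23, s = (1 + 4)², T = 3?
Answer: -122500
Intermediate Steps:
s = 25 (s = 5² = 25)
o(S, z) = -250 (o(S, z) = (2*(-5))*25 = -10*25 = -250)
Y = 490 (Y = 513 - 23 = 490)
Y*o(9, T) = 490*(-250) = -122500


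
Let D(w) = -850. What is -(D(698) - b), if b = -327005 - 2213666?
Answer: -2539821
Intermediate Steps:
b = -2540671
-(D(698) - b) = -(-850 - 1*(-2540671)) = -(-850 + 2540671) = -1*2539821 = -2539821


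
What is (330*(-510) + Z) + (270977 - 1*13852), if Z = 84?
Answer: 88909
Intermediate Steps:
(330*(-510) + Z) + (270977 - 1*13852) = (330*(-510) + 84) + (270977 - 1*13852) = (-168300 + 84) + (270977 - 13852) = -168216 + 257125 = 88909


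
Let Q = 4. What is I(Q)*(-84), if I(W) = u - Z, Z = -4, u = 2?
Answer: -504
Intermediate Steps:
I(W) = 6 (I(W) = 2 - 1*(-4) = 2 + 4 = 6)
I(Q)*(-84) = 6*(-84) = -504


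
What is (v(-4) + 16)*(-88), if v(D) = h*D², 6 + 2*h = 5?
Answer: -704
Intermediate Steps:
h = -½ (h = -3 + (½)*5 = -3 + 5/2 = -½ ≈ -0.50000)
v(D) = -D²/2
(v(-4) + 16)*(-88) = (-½*(-4)² + 16)*(-88) = (-½*16 + 16)*(-88) = (-8 + 16)*(-88) = 8*(-88) = -704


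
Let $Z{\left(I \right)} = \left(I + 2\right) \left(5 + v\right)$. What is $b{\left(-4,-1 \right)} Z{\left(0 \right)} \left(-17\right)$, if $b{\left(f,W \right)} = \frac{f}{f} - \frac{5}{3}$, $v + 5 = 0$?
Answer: $0$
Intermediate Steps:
$v = -5$ ($v = -5 + 0 = -5$)
$b{\left(f,W \right)} = - \frac{2}{3}$ ($b{\left(f,W \right)} = 1 - \frac{5}{3} = - \frac{2}{3}$)
$Z{\left(I \right)} = 0$ ($Z{\left(I \right)} = \left(I + 2\right) \left(5 - 5\right) = \left(2 + I\right) 0 = 0$)
$b{\left(-4,-1 \right)} Z{\left(0 \right)} \left(-17\right) = \left(- \frac{2}{3}\right) 0 \left(-17\right) = 0 \left(-17\right) = 0$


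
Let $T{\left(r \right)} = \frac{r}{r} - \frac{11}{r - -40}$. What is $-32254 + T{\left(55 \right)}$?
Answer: $- \frac{3064046}{95} \approx -32253.0$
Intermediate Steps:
$T{\left(r \right)} = 1 - \frac{11}{40 + r}$ ($T{\left(r \right)} = 1 - \frac{11}{r + 40} = 1 - \frac{11}{40 + r}$)
$-32254 + T{\left(55 \right)} = -32254 + \frac{29 + 55}{40 + 55} = -32254 + \frac{1}{95} \cdot 84 = -32254 + \frac{84}{95} = - \frac{3064046}{95}$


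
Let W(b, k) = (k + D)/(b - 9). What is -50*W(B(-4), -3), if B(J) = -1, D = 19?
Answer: 80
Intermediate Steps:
W(b, k) = (19 + k)/(-9 + b) (W(b, k) = (k + 19)/(b - 9) = (19 + k)/(-9 + b))
-50*W(B(-4), -3) = -50*(19 - 3)/(-9 - 1) = -50*16/(-10) = -(-5)*16 = -50*(-8/5) = 80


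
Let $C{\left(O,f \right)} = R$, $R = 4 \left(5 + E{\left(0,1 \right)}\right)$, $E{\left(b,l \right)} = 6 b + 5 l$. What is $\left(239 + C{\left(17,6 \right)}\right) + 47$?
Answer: $326$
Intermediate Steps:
$E{\left(b,l \right)} = 5 l + 6 b$
$R = 40$ ($R = 4 \left(5 + \left(5 \cdot 1 + 6 \cdot 0\right)\right) = 4 \left(5 + \left(5 + 0\right)\right) = 4 \left(5 + 5\right) = 4 \cdot 10 = 40$)
$C{\left(O,f \right)} = 40$
$\left(239 + C{\left(17,6 \right)}\right) + 47 = \left(239 + 40\right) + 47 = 279 + 47 = 326$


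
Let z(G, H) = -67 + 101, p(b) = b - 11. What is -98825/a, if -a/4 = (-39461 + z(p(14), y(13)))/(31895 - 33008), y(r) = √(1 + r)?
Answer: 109992225/157708 ≈ 697.44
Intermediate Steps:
p(b) = -11 + b
z(G, H) = 34
a = -157708/1113 (a = -4*(-39461 + 34)/(31895 - 33008) = -(-157708)/(-1113) = -(-157708)*(-1)/1113 = -4*39427/1113 = -157708/1113 ≈ -141.70)
-98825/a = -98825/(-157708/1113) = -98825*(-1113/157708) = 109992225/157708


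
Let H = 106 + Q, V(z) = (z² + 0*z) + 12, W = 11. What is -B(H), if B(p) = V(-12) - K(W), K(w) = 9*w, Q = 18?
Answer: -57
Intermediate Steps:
V(z) = 12 + z² (V(z) = (z² + 0) + 12 = z² + 12 = 12 + z²)
H = 124 (H = 106 + 18 = 124)
B(p) = 57 (B(p) = (12 + (-12)²) - 9*11 = (12 + 144) - 1*99 = 156 - 99 = 57)
-B(H) = -1*57 = -57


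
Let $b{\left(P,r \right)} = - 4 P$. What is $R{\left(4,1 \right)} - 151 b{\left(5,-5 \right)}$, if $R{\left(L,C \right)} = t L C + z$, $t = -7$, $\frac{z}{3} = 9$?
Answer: $3019$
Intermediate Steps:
$z = 27$ ($z = 3 \cdot 9 = 27$)
$R{\left(L,C \right)} = 27 - 7 C L$ ($R{\left(L,C \right)} = - 7 L C + 27 = - 7 C L + 27 = 27 - 7 C L$)
$R{\left(4,1 \right)} - 151 b{\left(5,-5 \right)} = \left(27 - 7 \cdot 4\right) - 151 \left(\left(-4\right) 5\right) = \left(27 - 28\right) - -3020 = -1 + 3020 = 3019$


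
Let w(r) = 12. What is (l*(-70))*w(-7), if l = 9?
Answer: -7560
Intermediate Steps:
(l*(-70))*w(-7) = (9*(-70))*12 = -630*12 = -7560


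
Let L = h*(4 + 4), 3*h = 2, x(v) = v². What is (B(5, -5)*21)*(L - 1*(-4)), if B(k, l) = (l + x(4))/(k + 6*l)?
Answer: -2156/25 ≈ -86.240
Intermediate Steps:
h = ⅔ (h = (⅓)*2 = ⅔ ≈ 0.66667)
L = 16/3 (L = 2*(4 + 4)/3 = (⅔)*8 = 16/3 ≈ 5.3333)
B(k, l) = (16 + l)/(k + 6*l) (B(k, l) = (l + 4²)/(k + 6*l) = (l + 16)/(k + 6*l) = (16 + l)/(k + 6*l))
(B(5, -5)*21)*(L - 1*(-4)) = (((16 - 5)/(5 + 6*(-5)))*21)*(16/3 - 1*(-4)) = ((11/(5 - 30))*21)*(16/3 + 4) = ((11/(-25))*21)*(28/3) = (-1/25*11*21)*(28/3) = -11/25*21*(28/3) = -231/25*28/3 = -2156/25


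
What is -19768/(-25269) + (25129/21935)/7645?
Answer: 3315591691301/4237436312175 ≈ 0.78245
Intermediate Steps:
-19768/(-25269) + (25129/21935)/7645 = -19768*(-1/25269) + (25129*(1/21935))*(1/7645) = 19768/25269 + (25129/21935)*(1/7645) = 19768/25269 + 25129/167693075 = 3315591691301/4237436312175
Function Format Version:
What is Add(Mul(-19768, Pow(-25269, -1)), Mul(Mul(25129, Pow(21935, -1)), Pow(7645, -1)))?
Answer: Rational(3315591691301, 4237436312175) ≈ 0.78245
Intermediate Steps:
Add(Mul(-19768, Pow(-25269, -1)), Mul(Mul(25129, Pow(21935, -1)), Pow(7645, -1))) = Add(Mul(-19768, Rational(-1, 25269)), Mul(Mul(25129, Rational(1, 21935)), Rational(1, 7645))) = Add(Rational(19768, 25269), Mul(Rational(25129, 21935), Rational(1, 7645))) = Add(Rational(19768, 25269), Rational(25129, 167693075)) = Rational(3315591691301, 4237436312175)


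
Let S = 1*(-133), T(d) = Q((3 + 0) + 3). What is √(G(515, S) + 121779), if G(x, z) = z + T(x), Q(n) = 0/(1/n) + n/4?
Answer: √486590/2 ≈ 348.78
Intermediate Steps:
Q(n) = n/4 (Q(n) = 0*n + n*(¼) = 0 + n/4 = n/4)
T(d) = 3/2 (T(d) = ((3 + 0) + 3)/4 = (3 + 3)/4 = (¼)*6 = 3/2)
S = -133
G(x, z) = 3/2 + z (G(x, z) = z + 3/2 = 3/2 + z)
√(G(515, S) + 121779) = √((3/2 - 133) + 121779) = √(-263/2 + 121779) = √(243295/2) = √486590/2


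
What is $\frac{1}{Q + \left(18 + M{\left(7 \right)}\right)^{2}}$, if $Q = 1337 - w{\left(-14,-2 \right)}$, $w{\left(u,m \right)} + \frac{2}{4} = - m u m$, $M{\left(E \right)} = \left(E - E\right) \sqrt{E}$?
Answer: $\frac{2}{3211} \approx 0.00062286$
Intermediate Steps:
$M{\left(E \right)} = 0$ ($M{\left(E \right)} = 0 \sqrt{E} = 0$)
$w{\left(u,m \right)} = - \frac{1}{2} - u m^{2}$ ($w{\left(u,m \right)} = - \frac{1}{2} + - m u m = - \frac{1}{2} - u m^{2}$)
$Q = \frac{2563}{2}$ ($Q = 1337 - \left(- \frac{1}{2} - - 14 \left(-2\right)^{2}\right) = 1337 - \left(- \frac{1}{2} - \left(-14\right) 4\right) = 1337 - \left(- \frac{1}{2} + 56\right) = 1337 - \frac{111}{2} = \frac{2563}{2} \approx 1281.5$)
$\frac{1}{Q + \left(18 + M{\left(7 \right)}\right)^{2}} = \frac{1}{\frac{2563}{2} + \left(18 + 0\right)^{2}} = \frac{1}{\frac{2563}{2} + 18^{2}} = \frac{1}{\frac{2563}{2} + 324} = \frac{1}{\frac{3211}{2}} = \frac{2}{3211}$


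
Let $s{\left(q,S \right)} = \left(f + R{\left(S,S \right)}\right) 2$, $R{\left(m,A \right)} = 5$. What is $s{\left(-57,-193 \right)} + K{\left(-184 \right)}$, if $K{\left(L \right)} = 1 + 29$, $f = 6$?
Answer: $52$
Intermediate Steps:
$s{\left(q,S \right)} = 22$ ($s{\left(q,S \right)} = \left(6 + 5\right) 2 = 11 \cdot 2 = 22$)
$K{\left(L \right)} = 30$
$s{\left(-57,-193 \right)} + K{\left(-184 \right)} = 22 + 30 = 52$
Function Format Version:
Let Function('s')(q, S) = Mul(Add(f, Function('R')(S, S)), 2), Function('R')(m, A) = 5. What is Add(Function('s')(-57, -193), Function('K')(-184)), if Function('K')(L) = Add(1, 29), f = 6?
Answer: 52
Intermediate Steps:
Function('s')(q, S) = 22 (Function('s')(q, S) = Mul(Add(6, 5), 2) = Mul(11, 2) = 22)
Function('K')(L) = 30
Add(Function('s')(-57, -193), Function('K')(-184)) = Add(22, 30) = 52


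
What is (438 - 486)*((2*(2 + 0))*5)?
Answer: -960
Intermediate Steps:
(438 - 486)*((2*(2 + 0))*5) = -48*2*2*5 = -192*5 = -48*20 = -960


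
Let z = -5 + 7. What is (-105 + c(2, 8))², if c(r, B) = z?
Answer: 10609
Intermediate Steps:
z = 2
c(r, B) = 2
(-105 + c(2, 8))² = (-105 + 2)² = (-103)² = 10609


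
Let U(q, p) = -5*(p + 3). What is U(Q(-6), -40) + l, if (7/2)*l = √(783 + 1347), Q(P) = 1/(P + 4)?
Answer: 185 + 2*√2130/7 ≈ 198.19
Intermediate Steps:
Q(P) = 1/(4 + P)
U(q, p) = -15 - 5*p (U(q, p) = -5*(3 + p) = -15 - 5*p)
l = 2*√2130/7 (l = 2*√(783 + 1347)/7 = 2*√2130/7 ≈ 13.186)
U(Q(-6), -40) + l = (-15 - 5*(-40)) + 2*√2130/7 = (-15 + 200) + 2*√2130/7 = 185 + 2*√2130/7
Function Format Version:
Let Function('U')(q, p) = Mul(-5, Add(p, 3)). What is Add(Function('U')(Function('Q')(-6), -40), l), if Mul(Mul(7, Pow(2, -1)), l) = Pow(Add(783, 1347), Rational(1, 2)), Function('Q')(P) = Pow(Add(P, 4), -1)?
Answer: Add(185, Mul(Rational(2, 7), Pow(2130, Rational(1, 2)))) ≈ 198.19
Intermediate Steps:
Function('Q')(P) = Pow(Add(4, P), -1)
Function('U')(q, p) = Add(-15, Mul(-5, p)) (Function('U')(q, p) = Mul(-5, Add(3, p)) = Add(-15, Mul(-5, p)))
l = Mul(Rational(2, 7), Pow(2130, Rational(1, 2))) (l = Mul(Rational(2, 7), Pow(Add(783, 1347), Rational(1, 2))) = Mul(Rational(2, 7), Pow(2130, Rational(1, 2))) ≈ 13.186)
Add(Function('U')(Function('Q')(-6), -40), l) = Add(Add(-15, Mul(-5, -40)), Mul(Rational(2, 7), Pow(2130, Rational(1, 2)))) = Add(Add(-15, 200), Mul(Rational(2, 7), Pow(2130, Rational(1, 2)))) = Add(185, Mul(Rational(2, 7), Pow(2130, Rational(1, 2))))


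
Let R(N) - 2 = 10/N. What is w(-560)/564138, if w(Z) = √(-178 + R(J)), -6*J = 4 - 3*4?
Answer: I*√674/1128276 ≈ 2.301e-5*I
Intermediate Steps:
J = 4/3 (J = -(4 - 3*4)/6 = -(4 - 12)/6 = -⅙*(-8) = 4/3 ≈ 1.3333)
R(N) = 2 + 10/N
w(Z) = I*√674/2 (w(Z) = √(-178 + (2 + 10/(4/3))) = √(-178 + (2 + 10*(¾))) = √(-178 + (2 + 15/2)) = √(-178 + 19/2) = √(-337/2) = I*√674/2)
w(-560)/564138 = (I*√674/2)/564138 = (I*√674/2)*(1/564138) = I*√674/1128276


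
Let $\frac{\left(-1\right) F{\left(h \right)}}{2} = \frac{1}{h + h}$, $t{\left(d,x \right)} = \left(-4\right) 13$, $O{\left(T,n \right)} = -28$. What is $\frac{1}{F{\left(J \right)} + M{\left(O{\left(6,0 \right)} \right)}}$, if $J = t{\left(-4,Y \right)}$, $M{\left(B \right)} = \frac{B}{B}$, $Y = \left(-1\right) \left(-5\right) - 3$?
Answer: $\frac{52}{53} \approx 0.98113$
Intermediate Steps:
$Y = 2$ ($Y = 5 - 3 = 2$)
$M{\left(B \right)} = 1$
$t{\left(d,x \right)} = -52$
$J = -52$
$F{\left(h \right)} = - \frac{1}{h}$ ($F{\left(h \right)} = - \frac{2}{h + h} = - \frac{2}{2 h} = - 2 \frac{1}{2 h} = - \frac{1}{h}$)
$\frac{1}{F{\left(J \right)} + M{\left(O{\left(6,0 \right)} \right)}} = \frac{1}{- \frac{1}{-52} + 1} = \frac{1}{\left(-1\right) \left(- \frac{1}{52}\right) + 1} = \frac{1}{\frac{1}{52} + 1} = \frac{1}{\frac{53}{52}} = \frac{52}{53}$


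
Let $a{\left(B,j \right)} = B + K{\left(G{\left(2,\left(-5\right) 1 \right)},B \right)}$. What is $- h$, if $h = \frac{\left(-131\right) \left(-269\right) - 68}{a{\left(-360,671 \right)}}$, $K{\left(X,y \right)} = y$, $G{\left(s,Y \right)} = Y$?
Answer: $\frac{35171}{720} \approx 48.849$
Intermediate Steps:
$a{\left(B,j \right)} = 2 B$ ($a{\left(B,j \right)} = B + B = 2 B$)
$h = - \frac{35171}{720}$ ($h = \frac{\left(-131\right) \left(-269\right) - 68}{2 \left(-360\right)} = \frac{35239 - 68}{-720} = 35171 \left(- \frac{1}{720}\right) = - \frac{35171}{720} \approx -48.849$)
$- h = \left(-1\right) \left(- \frac{35171}{720}\right) = \frac{35171}{720}$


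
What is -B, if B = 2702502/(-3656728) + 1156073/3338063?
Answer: 2396838712241/6103194218932 ≈ 0.39272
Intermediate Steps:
B = -2396838712241/6103194218932 (B = 2702502*(-1/3656728) + 1156073*(1/3338063) = -1351251/1828364 + 1156073/3338063 = -2396838712241/6103194218932 ≈ -0.39272)
-B = -1*(-2396838712241/6103194218932) = 2396838712241/6103194218932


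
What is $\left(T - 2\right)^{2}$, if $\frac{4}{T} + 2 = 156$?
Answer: $\frac{23104}{5929} \approx 3.8968$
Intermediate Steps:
$T = \frac{2}{77}$ ($T = \frac{4}{-2 + 156} = \frac{4}{154} = 4 \cdot \frac{1}{154} = \frac{2}{77} \approx 0.025974$)
$\left(T - 2\right)^{2} = \left(\frac{2}{77} - 2\right)^{2} = \left(- \frac{152}{77}\right)^{2} = \frac{23104}{5929}$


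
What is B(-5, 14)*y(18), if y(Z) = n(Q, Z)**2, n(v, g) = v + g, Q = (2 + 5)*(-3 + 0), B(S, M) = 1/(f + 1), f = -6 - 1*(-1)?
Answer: -9/4 ≈ -2.2500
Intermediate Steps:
f = -5 (f = -6 + 1 = -5)
B(S, M) = -1/4 (B(S, M) = 1/(-5 + 1) = 1/(-4) = -1/4)
Q = -21 (Q = 7*(-3) = -21)
n(v, g) = g + v
y(Z) = (-21 + Z)**2 (y(Z) = (Z - 21)**2 = (-21 + Z)**2)
B(-5, 14)*y(18) = -(-21 + 18)**2/4 = -1/4*(-3)**2 = -1/4*9 = -9/4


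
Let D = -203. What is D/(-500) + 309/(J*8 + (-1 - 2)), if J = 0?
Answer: -51297/500 ≈ -102.59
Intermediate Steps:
D/(-500) + 309/(J*8 + (-1 - 2)) = -203/(-500) + 309/(0*8 + (-1 - 2)) = -203*(-1/500) + 309/(0 - 3) = 203/500 + 309/(-3) = 203/500 + 309*(-⅓) = 203/500 - 103 = -51297/500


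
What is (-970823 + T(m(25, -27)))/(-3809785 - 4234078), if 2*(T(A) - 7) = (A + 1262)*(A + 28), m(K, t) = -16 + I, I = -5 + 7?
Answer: 962080/8043863 ≈ 0.11960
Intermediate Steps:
I = 2
m(K, t) = -14 (m(K, t) = -16 + 2 = -14)
T(A) = 7 + (28 + A)*(1262 + A)/2 (T(A) = 7 + ((A + 1262)*(A + 28))/2 = 7 + ((1262 + A)*(28 + A))/2 = 7 + ((28 + A)*(1262 + A))/2 = 7 + (28 + A)*(1262 + A)/2)
(-970823 + T(m(25, -27)))/(-3809785 - 4234078) = (-970823 + (17675 + (½)*(-14)² + 645*(-14)))/(-3809785 - 4234078) = (-970823 + (17675 + (½)*196 - 9030))/(-8043863) = (-970823 + (17675 + 98 - 9030))*(-1/8043863) = (-970823 + 8743)*(-1/8043863) = -962080*(-1/8043863) = 962080/8043863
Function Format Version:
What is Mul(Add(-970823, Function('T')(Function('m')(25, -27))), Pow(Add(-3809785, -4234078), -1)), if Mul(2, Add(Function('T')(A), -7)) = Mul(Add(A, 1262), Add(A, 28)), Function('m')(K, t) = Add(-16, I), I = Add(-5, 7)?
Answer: Rational(962080, 8043863) ≈ 0.11960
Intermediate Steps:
I = 2
Function('m')(K, t) = -14 (Function('m')(K, t) = Add(-16, 2) = -14)
Function('T')(A) = Add(7, Mul(Rational(1, 2), Add(28, A), Add(1262, A))) (Function('T')(A) = Add(7, Mul(Rational(1, 2), Mul(Add(A, 1262), Add(A, 28)))) = Add(7, Mul(Rational(1, 2), Mul(Add(1262, A), Add(28, A)))) = Add(7, Mul(Rational(1, 2), Mul(Add(28, A), Add(1262, A)))) = Add(7, Mul(Rational(1, 2), Add(28, A), Add(1262, A))))
Mul(Add(-970823, Function('T')(Function('m')(25, -27))), Pow(Add(-3809785, -4234078), -1)) = Mul(Add(-970823, Add(17675, Mul(Rational(1, 2), Pow(-14, 2)), Mul(645, -14))), Pow(Add(-3809785, -4234078), -1)) = Mul(Add(-970823, Add(17675, Mul(Rational(1, 2), 196), -9030)), Pow(-8043863, -1)) = Mul(Add(-970823, Add(17675, 98, -9030)), Rational(-1, 8043863)) = Mul(Add(-970823, 8743), Rational(-1, 8043863)) = Mul(-962080, Rational(-1, 8043863)) = Rational(962080, 8043863)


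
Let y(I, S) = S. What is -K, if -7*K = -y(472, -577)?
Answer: 577/7 ≈ 82.429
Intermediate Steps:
K = -577/7 (K = -(-1)*(-577)/7 = -⅐*577 = -577/7 ≈ -82.429)
-K = -1*(-577/7) = 577/7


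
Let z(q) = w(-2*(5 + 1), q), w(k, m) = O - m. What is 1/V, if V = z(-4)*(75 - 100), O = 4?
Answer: -1/200 ≈ -0.0050000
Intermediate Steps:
w(k, m) = 4 - m
z(q) = 4 - q
V = -200 (V = (4 - 1*(-4))*(75 - 100) = (4 + 4)*(-25) = 8*(-25) = -200)
1/V = 1/(-200) = -1/200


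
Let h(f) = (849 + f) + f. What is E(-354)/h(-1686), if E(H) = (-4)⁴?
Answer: -256/2523 ≈ -0.10147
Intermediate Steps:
E(H) = 256
h(f) = 849 + 2*f
E(-354)/h(-1686) = 256/(849 + 2*(-1686)) = 256/(849 - 3372) = 256/(-2523) = 256*(-1/2523) = -256/2523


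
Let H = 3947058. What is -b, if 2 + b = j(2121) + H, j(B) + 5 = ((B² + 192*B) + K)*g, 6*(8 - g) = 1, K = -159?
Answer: -42375144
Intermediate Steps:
g = 47/6 (g = 8 - ⅙*1 = 8 - ⅙ = 47/6 ≈ 7.8333)
j(B) = -2501/2 + 1504*B + 47*B²/6 (j(B) = -5 + ((B² + 192*B) - 159)*(47/6) = -5 + (-159 + B² + 192*B)*(47/6) = -5 + (-2491/2 + 1504*B + 47*B²/6) = -2501/2 + 1504*B + 47*B²/6)
b = 42375144 (b = -2 + ((-2501/2 + 1504*2121 + (47/6)*2121²) + 3947058) = -2 + ((-2501/2 + 3189984 + (47/6)*4498641) + 3947058) = -2 + ((-2501/2 + 3189984 + 70478709/2) + 3947058) = -2 + (38428088 + 3947058) = -2 + 42375146 = 42375144)
-b = -1*42375144 = -42375144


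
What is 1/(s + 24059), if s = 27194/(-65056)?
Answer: 32528/782577555 ≈ 4.1565e-5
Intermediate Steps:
s = -13597/32528 (s = 27194*(-1/65056) = -13597/32528 ≈ -0.41801)
1/(s + 24059) = 1/(-13597/32528 + 24059) = 1/(782577555/32528) = 32528/782577555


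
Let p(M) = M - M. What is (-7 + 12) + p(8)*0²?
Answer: 5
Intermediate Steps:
p(M) = 0
(-7 + 12) + p(8)*0² = (-7 + 12) + 0*0² = 5 + 0*0 = 5 + 0 = 5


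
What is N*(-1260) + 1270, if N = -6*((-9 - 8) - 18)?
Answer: -263330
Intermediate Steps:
N = 210 (N = -6*(-17 - 18) = -6*(-35) = 210)
N*(-1260) + 1270 = 210*(-1260) + 1270 = -264600 + 1270 = -263330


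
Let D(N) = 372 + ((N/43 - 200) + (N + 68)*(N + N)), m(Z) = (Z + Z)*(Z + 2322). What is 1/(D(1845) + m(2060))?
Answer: 43/1079860071 ≈ 3.9820e-8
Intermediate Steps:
m(Z) = 2*Z*(2322 + Z) (m(Z) = (2*Z)*(2322 + Z) = 2*Z*(2322 + Z))
D(N) = 172 + N/43 + 2*N*(68 + N) (D(N) = 372 + ((N*(1/43) - 200) + (68 + N)*(2*N)) = 372 + ((N/43 - 200) + 2*N*(68 + N)) = 372 + ((-200 + N/43) + 2*N*(68 + N)) = 372 + (-200 + N/43 + 2*N*(68 + N)) = 172 + N/43 + 2*N*(68 + N))
1/(D(1845) + m(2060)) = 1/((172 + 2*1845² + (5849/43)*1845) + 2*2060*(2322 + 2060)) = 1/((172 + 2*3404025 + 10791405/43) + 2*2060*4382) = 1/((172 + 6808050 + 10791405/43) + 18053840) = 1/(303544951/43 + 18053840) = 1/(1079860071/43) = 43/1079860071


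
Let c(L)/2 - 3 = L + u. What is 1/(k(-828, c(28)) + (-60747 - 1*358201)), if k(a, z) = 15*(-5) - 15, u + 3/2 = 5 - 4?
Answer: -1/419038 ≈ -2.3864e-6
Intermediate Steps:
u = -½ (u = -3/2 + (5 - 4) = -3/2 + 1 = -½ ≈ -0.50000)
c(L) = 5 + 2*L (c(L) = 6 + 2*(L - ½) = 6 + 2*(-½ + L) = 6 + (-1 + 2*L) = 5 + 2*L)
k(a, z) = -90 (k(a, z) = -75 - 15 = -90)
1/(k(-828, c(28)) + (-60747 - 1*358201)) = 1/(-90 + (-60747 - 1*358201)) = 1/(-90 + (-60747 - 358201)) = 1/(-90 - 418948) = 1/(-419038) = -1/419038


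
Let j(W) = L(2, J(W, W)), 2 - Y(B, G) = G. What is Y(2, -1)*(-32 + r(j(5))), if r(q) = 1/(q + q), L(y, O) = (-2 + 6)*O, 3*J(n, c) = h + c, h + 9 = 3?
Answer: -777/8 ≈ -97.125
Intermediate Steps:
h = -6 (h = -9 + 3 = -6)
J(n, c) = -2 + c/3 (J(n, c) = (-6 + c)/3 = -2 + c/3)
Y(B, G) = 2 - G
L(y, O) = 4*O
j(W) = -8 + 4*W/3 (j(W) = 4*(-2 + W/3) = -8 + 4*W/3)
r(q) = 1/(2*q)
Y(2, -1)*(-32 + r(j(5))) = (2 - 1*(-1))*(-32 + 1/(2*(-8 + (4/3)*5))) = (2 + 1)*(-32 + 1/(2*(-8 + 20/3))) = 3*(-32 + 1/(2*(-4/3))) = 3*(-32 + (½)*(-¾)) = 3*(-32 - 3/8) = 3*(-259/8) = -777/8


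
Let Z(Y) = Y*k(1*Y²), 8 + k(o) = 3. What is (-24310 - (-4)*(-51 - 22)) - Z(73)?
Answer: -24237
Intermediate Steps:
k(o) = -5 (k(o) = -8 + 3 = -5)
Z(Y) = -5*Y (Z(Y) = Y*(-5) = -5*Y)
(-24310 - (-4)*(-51 - 22)) - Z(73) = (-24310 - (-4)*(-51 - 22)) - (-5)*73 = (-24310 - (-4)*(-73)) - 1*(-365) = (-24310 - 1*292) + 365 = (-24310 - 292) + 365 = -24602 + 365 = -24237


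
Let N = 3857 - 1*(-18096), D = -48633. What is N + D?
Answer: -26680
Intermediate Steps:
N = 21953 (N = 3857 + 18096 = 21953)
N + D = 21953 - 48633 = -26680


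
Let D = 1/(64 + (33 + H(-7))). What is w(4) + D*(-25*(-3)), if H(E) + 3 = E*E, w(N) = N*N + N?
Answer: 2935/143 ≈ 20.524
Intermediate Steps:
w(N) = N + N² (w(N) = N² + N = N + N²)
H(E) = -3 + E² (H(E) = -3 + E*E = -3 + E²)
D = 1/143 (D = 1/(64 + (33 + (-3 + (-7)²))) = 1/(64 + (33 + (-3 + 49))) = 1/(64 + (33 + 46)) = 1/(64 + 79) = 1/143 ≈ 0.0069930)
w(4) + D*(-25*(-3)) = 4*(1 + 4) + (-25*(-3))/143 = 4*5 + (1/143)*75 = 20 + 75/143 = 2935/143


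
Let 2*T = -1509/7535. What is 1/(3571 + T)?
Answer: 15070/53813461 ≈ 0.00028004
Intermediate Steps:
T = -1509/15070 (T = (-1509/7535)/2 = (-1509*1/7535)/2 = (½)*(-1509/7535) = -1509/15070 ≈ -0.10013)
1/(3571 + T) = 1/(3571 - 1509/15070) = 1/(53813461/15070) = 15070/53813461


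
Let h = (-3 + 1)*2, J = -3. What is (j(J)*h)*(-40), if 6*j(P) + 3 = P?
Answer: -160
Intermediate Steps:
j(P) = -½ + P/6
h = -4 (h = -2*2 = -4)
(j(J)*h)*(-40) = ((-½ + (⅙)*(-3))*(-4))*(-40) = ((-½ - ½)*(-4))*(-40) = -1*(-4)*(-40) = 4*(-40) = -160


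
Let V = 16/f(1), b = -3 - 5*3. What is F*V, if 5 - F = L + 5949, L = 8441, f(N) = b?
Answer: 38360/3 ≈ 12787.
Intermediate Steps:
b = -18 (b = -3 - 15 = -18)
f(N) = -18
F = -14385 (F = 5 - (8441 + 5949) = 5 - 1*14390 = 5 - 14390 = -14385)
V = -8/9 (V = 16/(-18) = 16*(-1/18) = -8/9 ≈ -0.88889)
F*V = -14385*(-8/9) = 38360/3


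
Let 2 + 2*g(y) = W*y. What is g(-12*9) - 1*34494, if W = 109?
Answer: -40381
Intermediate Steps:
g(y) = -1 + 109*y/2 (g(y) = -1 + (109*y)/2 = -1 + 109*y/2)
g(-12*9) - 1*34494 = (-1 + 109*(-12*9)/2) - 1*34494 = (-1 + (109/2)*(-108)) - 34494 = (-1 - 5886) - 34494 = -5887 - 34494 = -40381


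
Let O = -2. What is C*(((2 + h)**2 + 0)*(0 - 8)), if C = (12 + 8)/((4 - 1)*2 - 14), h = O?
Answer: 0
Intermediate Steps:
h = -2
C = -5/2 (C = 20/(3*2 - 14) = 20/(6 - 14) = 20/(-8) = 20*(-1/8) = -5/2 ≈ -2.5000)
C*(((2 + h)**2 + 0)*(0 - 8)) = -5*((2 - 2)**2 + 0)*(0 - 8)/2 = -5*(0**2 + 0)*(-8)/2 = -5*(0 + 0)*(-8)/2 = -0*(-8) = -5/2*0 = 0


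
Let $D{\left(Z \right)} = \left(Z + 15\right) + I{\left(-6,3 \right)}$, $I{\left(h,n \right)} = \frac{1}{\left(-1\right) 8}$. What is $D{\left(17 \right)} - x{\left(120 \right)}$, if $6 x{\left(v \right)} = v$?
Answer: $\frac{95}{8} \approx 11.875$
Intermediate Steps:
$x{\left(v \right)} = \frac{v}{6}$
$I{\left(h,n \right)} = - \frac{1}{8}$ ($I{\left(h,n \right)} = \frac{1}{-8} = - \frac{1}{8}$)
$D{\left(Z \right)} = \frac{119}{8} + Z$ ($D{\left(Z \right)} = \left(Z + 15\right) - \frac{1}{8} = \left(15 + Z\right) - \frac{1}{8} = \frac{119}{8} + Z$)
$D{\left(17 \right)} - x{\left(120 \right)} = \left(\frac{119}{8} + 17\right) - \frac{1}{6} \cdot 120 = \frac{255}{8} - 20 = \frac{95}{8}$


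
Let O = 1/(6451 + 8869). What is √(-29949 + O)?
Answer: I*√1757275540570/7660 ≈ 173.06*I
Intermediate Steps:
O = 1/15320 ≈ 6.5274e-5
√(-29949 + O) = √(-29949 + 1/15320) = √(-458818679/15320) = I*√1757275540570/7660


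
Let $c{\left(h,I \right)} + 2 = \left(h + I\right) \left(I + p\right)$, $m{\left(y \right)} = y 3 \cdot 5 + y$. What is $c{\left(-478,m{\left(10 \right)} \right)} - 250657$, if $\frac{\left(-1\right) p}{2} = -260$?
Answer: $-466899$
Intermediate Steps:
$p = 520$ ($p = \left(-2\right) \left(-260\right) = 520$)
$m{\left(y \right)} = 16 y$ ($m{\left(y \right)} = 3 y 5 + y = 15 y + y = 16 y$)
$c{\left(h,I \right)} = -2 + \left(520 + I\right) \left(I + h\right)$ ($c{\left(h,I \right)} = -2 + \left(h + I\right) \left(I + 520\right) = -2 + \left(I + h\right) \left(520 + I\right) = -2 + \left(520 + I\right) \left(I + h\right)$)
$c{\left(-478,m{\left(10 \right)} \right)} - 250657 = \left(-2 + \left(16 \cdot 10\right)^{2} + 520 \cdot 16 \cdot 10 + 520 \left(-478\right) + 16 \cdot 10 \left(-478\right)\right) - 250657 = \left(-2 + 160^{2} + 520 \cdot 160 - 248560 + 160 \left(-478\right)\right) - 250657 = \left(-2 + 25600 + 83200 - 248560 - 76480\right) - 250657 = -216242 - 250657 = -466899$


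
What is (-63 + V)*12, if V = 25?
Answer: -456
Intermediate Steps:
(-63 + V)*12 = (-63 + 25)*12 = -38*12 = -456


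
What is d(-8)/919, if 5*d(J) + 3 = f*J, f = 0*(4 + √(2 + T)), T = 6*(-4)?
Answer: -3/4595 ≈ -0.00065288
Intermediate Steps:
T = -24
f = 0 (f = 0*(4 + √(2 - 24)) = 0*(4 + √(-22)) = 0*(4 + I*√22) = 0)
d(J) = -⅗ (d(J) = -⅗ + (0*J)/5 = -⅗ + (⅕)*0 = -⅗ + 0 = -⅗)
d(-8)/919 = -⅗/919 = -⅗*1/919 = -3/4595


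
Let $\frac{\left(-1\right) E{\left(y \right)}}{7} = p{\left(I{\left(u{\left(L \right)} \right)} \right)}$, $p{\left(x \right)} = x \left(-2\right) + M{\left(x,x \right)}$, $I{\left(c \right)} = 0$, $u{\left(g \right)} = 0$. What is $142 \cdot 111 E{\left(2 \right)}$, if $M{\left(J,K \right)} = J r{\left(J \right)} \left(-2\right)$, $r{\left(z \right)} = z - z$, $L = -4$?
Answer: $0$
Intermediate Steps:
$r{\left(z \right)} = 0$
$M{\left(J,K \right)} = 0$ ($M{\left(J,K \right)} = J 0 \left(-2\right) = 0 \left(-2\right) = 0$)
$p{\left(x \right)} = - 2 x$ ($p{\left(x \right)} = x \left(-2\right) + 0 = - 2 x + 0 = - 2 x$)
$E{\left(y \right)} = 0$ ($E{\left(y \right)} = - 7 \left(\left(-2\right) 0\right) = \left(-7\right) 0 = 0$)
$142 \cdot 111 E{\left(2 \right)} = 142 \cdot 111 \cdot 0 = 15762 \cdot 0 = 0$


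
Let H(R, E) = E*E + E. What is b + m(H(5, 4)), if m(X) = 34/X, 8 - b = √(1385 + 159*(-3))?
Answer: 97/10 - 2*√227 ≈ -20.433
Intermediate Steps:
b = 8 - 2*√227 (b = 8 - √(1385 + 159*(-3)) = 8 - √(1385 - 477) = 8 - √908 = 8 - 2*√227 ≈ -22.133)
H(R, E) = E + E² (H(R, E) = E² + E = E + E²)
b + m(H(5, 4)) = (8 - 2*√227) + 34/((4*(1 + 4))) = (8 - 2*√227) + 34/((4*5)) = (8 - 2*√227) + 34/20 = (8 - 2*√227) + 34*(1/20) = (8 - 2*√227) + 17/10 = 97/10 - 2*√227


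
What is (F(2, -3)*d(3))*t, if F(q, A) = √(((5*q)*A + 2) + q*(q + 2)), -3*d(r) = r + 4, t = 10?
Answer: -140*I*√5/3 ≈ -104.35*I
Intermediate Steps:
d(r) = -4/3 - r/3 (d(r) = -(r + 4)/3 = -(4 + r)/3 = -4/3 - r/3)
F(q, A) = √(2 + q*(2 + q) + 5*A*q) (F(q, A) = √((5*A*q + 2) + q*(2 + q)) = √((2 + 5*A*q) + q*(2 + q)) = √(2 + q*(2 + q) + 5*A*q))
(F(2, -3)*d(3))*t = (√(2 + 2² + 2*2 + 5*(-3)*2)*(-4/3 - ⅓*3))*10 = (√(2 + 4 + 4 - 30)*(-4/3 - 1))*10 = (√(-20)*(-7/3))*10 = ((2*I*√5)*(-7/3))*10 = -14*I*√5/3*10 = -140*I*√5/3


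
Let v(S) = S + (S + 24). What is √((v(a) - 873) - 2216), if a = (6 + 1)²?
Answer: I*√2967 ≈ 54.47*I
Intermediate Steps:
a = 49 (a = 7² = 49)
v(S) = 24 + 2*S (v(S) = S + (24 + S) = 24 + 2*S)
√((v(a) - 873) - 2216) = √(((24 + 2*49) - 873) - 2216) = √(((24 + 98) - 873) - 2216) = √((122 - 873) - 2216) = √(-751 - 2216) = √(-2967) = I*√2967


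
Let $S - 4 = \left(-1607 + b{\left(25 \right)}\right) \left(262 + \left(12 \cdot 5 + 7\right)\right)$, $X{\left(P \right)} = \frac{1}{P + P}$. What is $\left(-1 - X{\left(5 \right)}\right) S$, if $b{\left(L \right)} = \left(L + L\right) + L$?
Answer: $\frac{2772132}{5} \approx 5.5443 \cdot 10^{5}$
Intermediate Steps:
$b{\left(L \right)} = 3 L$ ($b{\left(L \right)} = 2 L + L = 3 L$)
$X{\left(P \right)} = \frac{1}{2 P}$
$S = -504024$ ($S = 4 + \left(-1607 + 3 \cdot 25\right) \left(262 + \left(12 \cdot 5 + 7\right)\right) = 4 + \left(-1607 + 75\right) \left(262 + \left(60 + 7\right)\right) = 4 - 1532 \left(262 + 67\right) = 4 - 504028 = -504024$)
$\left(-1 - X{\left(5 \right)}\right) S = \left(-1 - \frac{1}{2 \cdot 5}\right) \left(-504024\right) = \left(-1 - \frac{1}{2} \cdot \frac{1}{5}\right) \left(-504024\right) = \left(-1 - \frac{1}{10}\right) \left(-504024\right) = \left(- \frac{11}{10}\right) \left(-504024\right) = \frac{2772132}{5}$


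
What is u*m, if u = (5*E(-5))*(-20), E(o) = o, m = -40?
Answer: -20000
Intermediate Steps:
u = 500 (u = (5*(-5))*(-20) = -25*(-20) = 500)
u*m = 500*(-40) = -20000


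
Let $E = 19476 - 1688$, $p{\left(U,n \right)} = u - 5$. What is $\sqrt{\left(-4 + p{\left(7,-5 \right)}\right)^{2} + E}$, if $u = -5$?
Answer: $8 \sqrt{281} \approx 134.1$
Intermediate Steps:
$p{\left(U,n \right)} = -10$ ($p{\left(U,n \right)} = -5 - 5 = -10$)
$E = 17788$
$\sqrt{\left(-4 + p{\left(7,-5 \right)}\right)^{2} + E} = \sqrt{\left(-4 - 10\right)^{2} + 17788} = \sqrt{\left(-14\right)^{2} + 17788} = \sqrt{196 + 17788} = \sqrt{17984} = 8 \sqrt{281}$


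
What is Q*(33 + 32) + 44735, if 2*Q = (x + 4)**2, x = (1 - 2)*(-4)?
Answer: 46815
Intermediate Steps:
x = 4 (x = -1*(-4) = 4)
Q = 32 (Q = (4 + 4)**2/2 = (1/2)*8**2 = (1/2)*64 = 32)
Q*(33 + 32) + 44735 = 32*(33 + 32) + 44735 = 32*65 + 44735 = 2080 + 44735 = 46815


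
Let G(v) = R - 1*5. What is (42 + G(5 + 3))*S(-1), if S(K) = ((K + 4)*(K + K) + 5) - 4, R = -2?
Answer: -175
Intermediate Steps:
G(v) = -7 (G(v) = -2 - 1*5 = -2 - 5 = -7)
S(K) = 1 + 2*K*(4 + K) (S(K) = ((4 + K)*(2*K) + 5) - 4 = (2*K*(4 + K) + 5) - 4 = (5 + 2*K*(4 + K)) - 4 = 1 + 2*K*(4 + K))
(42 + G(5 + 3))*S(-1) = (42 - 7)*(1 + 2*(-1)**2 + 8*(-1)) = 35*(1 + 2*1 - 8) = 35*(1 + 2 - 8) = 35*(-5) = -175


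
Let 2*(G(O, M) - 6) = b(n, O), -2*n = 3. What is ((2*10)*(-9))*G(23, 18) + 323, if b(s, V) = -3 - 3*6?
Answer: 1133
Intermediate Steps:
n = -3/2 (n = -½*3 = -3/2 ≈ -1.5000)
b(s, V) = -21 (b(s, V) = -3 - 18 = -21)
G(O, M) = -9/2 (G(O, M) = 6 + (½)*(-21) = 6 - 21/2 = -9/2)
((2*10)*(-9))*G(23, 18) + 323 = ((2*10)*(-9))*(-9/2) + 323 = (20*(-9))*(-9/2) + 323 = -180*(-9/2) + 323 = 810 + 323 = 1133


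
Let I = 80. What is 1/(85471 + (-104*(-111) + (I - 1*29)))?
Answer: 1/97066 ≈ 1.0302e-5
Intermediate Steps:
1/(85471 + (-104*(-111) + (I - 1*29))) = 1/(85471 + (-104*(-111) + (80 - 1*29))) = 1/(85471 + (11544 + (80 - 29))) = 1/(85471 + (11544 + 51)) = 1/(85471 + 11595) = 1/97066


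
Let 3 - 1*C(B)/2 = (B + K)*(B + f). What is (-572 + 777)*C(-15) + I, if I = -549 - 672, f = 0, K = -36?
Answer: -313641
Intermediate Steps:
C(B) = 6 - 2*B*(-36 + B) (C(B) = 6 - 2*(B - 36)*(B + 0) = 6 - 2*(-36 + B)*B = 6 - 2*B*(-36 + B))
I = -1221
(-572 + 777)*C(-15) + I = (-572 + 777)*(6 - 2*(-15)² + 72*(-15)) - 1221 = 205*(6 - 2*225 - 1080) - 1221 = 205*(6 - 450 - 1080) - 1221 = 205*(-1524) - 1221 = -312420 - 1221 = -313641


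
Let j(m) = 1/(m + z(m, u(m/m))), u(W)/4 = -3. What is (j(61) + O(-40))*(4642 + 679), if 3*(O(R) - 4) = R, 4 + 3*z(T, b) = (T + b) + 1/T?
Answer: -2069352863/41727 ≈ -49593.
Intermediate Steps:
u(W) = -12 (u(W) = 4*(-3) = -12)
z(T, b) = -4/3 + T/3 + b/3 + 1/(3*T) (z(T, b) = -4/3 + ((T + b) + 1/T)/3 = -4/3 + (T + b + 1/T)/3 = -4/3 + (T/3 + b/3 + 1/(3*T)) = -4/3 + T/3 + b/3 + 1/(3*T))
O(R) = 4 + R/3
j(m) = 1/(m + (1 + m*(-16 + m))/(3*m)) (j(m) = 1/(m + (1 + m*(-4 + m - 12))/(3*m)) = 1/(m + (1 + m*(-16 + m))/(3*m)))
(j(61) + O(-40))*(4642 + 679) = (3*61/(1 - 16*61 + 4*61**2) + (4 + (1/3)*(-40)))*(4642 + 679) = (3*61/(1 - 976 + 4*3721) + (4 - 40/3))*5321 = (3*61/(1 - 976 + 14884) - 28/3)*5321 = (3*61/13909 - 28/3)*5321 = (3*61*(1/13909) - 28/3)*5321 = (183/13909 - 28/3)*5321 = -388903/41727*5321 = -2069352863/41727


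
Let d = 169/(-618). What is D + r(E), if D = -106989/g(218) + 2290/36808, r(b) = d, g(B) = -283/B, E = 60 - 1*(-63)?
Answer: 132637159526033/1609374588 ≈ 82415.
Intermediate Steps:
E = 123 (E = 60 + 63 = 123)
d = -169/618 (d = 169*(-1/618) = -169/618 ≈ -0.27346)
r(b) = -169/618
D = 429247895243/5208332 (D = -106989/((-283/218)) + 2290/36808 = -106989/((-283*1/218)) + 2290*(1/36808) = -106989/(-283/218) + 1145/18404 = -106989*(-218/283) + 1145/18404 = 23323602/283 + 1145/18404 = 429247895243/5208332 ≈ 82416.)
D + r(E) = 429247895243/5208332 - 169/618 = 132637159526033/1609374588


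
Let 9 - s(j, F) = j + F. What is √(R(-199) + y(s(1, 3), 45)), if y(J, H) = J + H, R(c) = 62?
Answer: 4*√7 ≈ 10.583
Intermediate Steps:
s(j, F) = 9 - F - j (s(j, F) = 9 - (j + F) = 9 - (F + j) = 9 + (-F - j) = 9 - F - j)
y(J, H) = H + J
√(R(-199) + y(s(1, 3), 45)) = √(62 + (45 + (9 - 1*3 - 1*1))) = √(62 + (45 + (9 - 3 - 1))) = √(62 + (45 + 5)) = √(62 + 50) = √112 = 4*√7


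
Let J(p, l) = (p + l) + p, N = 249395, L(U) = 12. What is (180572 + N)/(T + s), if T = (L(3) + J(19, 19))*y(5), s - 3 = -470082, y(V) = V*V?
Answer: -429967/468354 ≈ -0.91804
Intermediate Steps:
y(V) = V**2
s = -470079 (s = 3 - 470082 = -470079)
J(p, l) = l + 2*p (J(p, l) = (l + p) + p = l + 2*p)
T = 1725 (T = (12 + (19 + 2*19))*5**2 = (12 + (19 + 38))*25 = (12 + 57)*25 = 69*25 = 1725)
(180572 + N)/(T + s) = (180572 + 249395)/(1725 - 470079) = 429967/(-468354) = 429967*(-1/468354) = -429967/468354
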